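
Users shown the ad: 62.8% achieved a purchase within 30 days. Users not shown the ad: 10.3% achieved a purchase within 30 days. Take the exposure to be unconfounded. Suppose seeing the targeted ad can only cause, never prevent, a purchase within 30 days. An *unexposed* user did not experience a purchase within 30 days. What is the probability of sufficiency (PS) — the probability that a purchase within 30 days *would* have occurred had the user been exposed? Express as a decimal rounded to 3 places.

PS ≈ 0.585

p₁ = 0.628, p₀ = 0.103.
Under exogeneity and monotonicity, PS = (p₁ − p₀) / (1 − p₀).
PS = (0.628 − 0.103) / (1 − 0.103) = 0.525 / 0.897 ≈ 0.5853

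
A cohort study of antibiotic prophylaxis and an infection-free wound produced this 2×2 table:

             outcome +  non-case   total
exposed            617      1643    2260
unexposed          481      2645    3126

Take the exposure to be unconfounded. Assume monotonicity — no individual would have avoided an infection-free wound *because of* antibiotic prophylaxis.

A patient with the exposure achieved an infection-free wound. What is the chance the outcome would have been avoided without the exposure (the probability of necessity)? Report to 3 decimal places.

p₁ = P(outcome | exposed) = 617/2260 = 0.27301
p₀ = P(outcome | unexposed) = 481/3126 = 0.15387
Under exogeneity and monotonicity, PN = (p₁ − p₀)/p₁.
PN = (0.27301 − 0.15387) / 0.27301 ≈ 0.4364

PN ≈ 0.436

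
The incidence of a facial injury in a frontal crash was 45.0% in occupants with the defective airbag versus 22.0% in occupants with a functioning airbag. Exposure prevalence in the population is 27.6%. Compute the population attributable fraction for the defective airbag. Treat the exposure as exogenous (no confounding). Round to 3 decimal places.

PAF ≈ 0.224

p₁ = 0.45, p₀ = 0.22.
Overall risk P(Y=1) = π·p₁ + (1−π)·p₀ = 0.276×0.45 + 0.724×0.22 = 0.28348.
Under exogeneity, PAF = [P(Y=1) − p₀] / P(Y=1).
PAF = (0.28348 − 0.22) / 0.28348 ≈ 0.2239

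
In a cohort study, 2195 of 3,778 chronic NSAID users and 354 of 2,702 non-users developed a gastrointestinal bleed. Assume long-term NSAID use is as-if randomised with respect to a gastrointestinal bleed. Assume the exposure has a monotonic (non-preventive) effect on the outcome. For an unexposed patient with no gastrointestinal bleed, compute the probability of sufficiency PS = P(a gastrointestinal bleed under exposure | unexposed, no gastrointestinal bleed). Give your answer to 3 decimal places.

PS ≈ 0.518

p₁ = P(outcome | exposed) = 2195/3778 = 0.581
p₀ = P(outcome | unexposed) = 354/2702 = 0.13101
Under exogeneity and monotonicity, PS = (p₁ − p₀) / (1 − p₀).
PS = (0.581 − 0.13101) / (1 − 0.13101) = 0.44998 / 0.86899 ≈ 0.5178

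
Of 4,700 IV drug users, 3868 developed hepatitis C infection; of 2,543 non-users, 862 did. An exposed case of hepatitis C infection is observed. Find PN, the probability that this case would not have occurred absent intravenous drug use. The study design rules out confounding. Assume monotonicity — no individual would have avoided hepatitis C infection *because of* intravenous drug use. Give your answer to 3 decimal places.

p₁ = P(outcome | exposed) = 3868/4700 = 0.82298
p₀ = P(outcome | unexposed) = 862/2543 = 0.33897
Under exogeneity and monotonicity, PN = (p₁ − p₀) / p₁.
PN = (0.82298 − 0.33897) / 0.82298 = 0.48401 / 0.82298 ≈ 0.5881

PN ≈ 0.588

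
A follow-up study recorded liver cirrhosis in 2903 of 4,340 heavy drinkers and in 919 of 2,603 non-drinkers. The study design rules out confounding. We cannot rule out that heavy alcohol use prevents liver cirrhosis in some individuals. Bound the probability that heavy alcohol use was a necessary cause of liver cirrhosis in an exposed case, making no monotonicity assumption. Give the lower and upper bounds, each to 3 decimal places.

p₁ = P(outcome | exposed) = 2903/4340 = 0.66889
p₀ = P(outcome | unexposed) = 919/2603 = 0.35305
Under exogeneity alone the bounds on PN are max{0,(p₁−p₀)/p₁} ≤ PN ≤ min{1,(1−p₀)/p₁}.
  lower = (p₁ − p₀)/p₁ = 0.31584 / 0.66889 ≈ 0.4722
  upper = min{1, (1 − p₀)/p₁} = 0.64695 / 0.66889 ≈ 0.9672

0.472 ≤ PN ≤ 0.967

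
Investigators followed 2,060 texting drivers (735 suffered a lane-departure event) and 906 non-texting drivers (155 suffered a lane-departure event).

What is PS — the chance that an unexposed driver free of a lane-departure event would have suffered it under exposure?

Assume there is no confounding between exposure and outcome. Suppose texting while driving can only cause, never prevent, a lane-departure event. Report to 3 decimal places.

p₁ = P(outcome | exposed) = 735/2060 = 0.3568
p₀ = P(outcome | unexposed) = 155/906 = 0.17108
Under exogeneity and monotonicity, PS = (p₁ − p₀) / (1 − p₀).
PS = (0.3568 − 0.17108) / (1 − 0.17108) = 0.18571 / 0.82892 ≈ 0.2240

PS ≈ 0.224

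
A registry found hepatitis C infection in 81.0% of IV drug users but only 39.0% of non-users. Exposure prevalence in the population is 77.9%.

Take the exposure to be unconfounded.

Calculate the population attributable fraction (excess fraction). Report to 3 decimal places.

p₁ = 0.81, p₀ = 0.39.
Overall risk P(Y=1) = π·p₁ + (1−π)·p₀ = 0.779×0.81 + 0.221×0.39 = 0.71718.
Under exogeneity, PAF = [P(Y=1) − p₀] / P(Y=1).
PAF = (0.71718 − 0.39) / 0.71718 ≈ 0.4562

PAF ≈ 0.456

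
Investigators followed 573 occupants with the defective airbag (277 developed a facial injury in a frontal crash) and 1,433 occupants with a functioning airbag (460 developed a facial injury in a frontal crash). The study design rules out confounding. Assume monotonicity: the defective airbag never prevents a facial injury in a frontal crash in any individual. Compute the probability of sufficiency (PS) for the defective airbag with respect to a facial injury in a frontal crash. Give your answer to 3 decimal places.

p₁ = P(outcome | exposed) = 277/573 = 0.48342
p₀ = P(outcome | unexposed) = 460/1433 = 0.321
Under exogeneity and monotonicity, PS = (p₁ − p₀) / (1 − p₀).
PS = (0.48342 − 0.321) / (1 − 0.321) = 0.16242 / 0.679 ≈ 0.2392

PS ≈ 0.239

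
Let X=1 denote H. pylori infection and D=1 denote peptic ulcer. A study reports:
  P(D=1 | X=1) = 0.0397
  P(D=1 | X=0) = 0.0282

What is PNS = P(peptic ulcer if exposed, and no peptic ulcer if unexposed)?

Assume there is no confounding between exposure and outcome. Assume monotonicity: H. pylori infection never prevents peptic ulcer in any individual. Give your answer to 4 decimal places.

Let p₁ = 0.0397, p₀ = 0.0282.
Under exogeneity and monotonicity, PNS = p₁ − p₀.
PNS = 0.0397 − 0.0282 = 0.0115

PNS ≈ 0.0115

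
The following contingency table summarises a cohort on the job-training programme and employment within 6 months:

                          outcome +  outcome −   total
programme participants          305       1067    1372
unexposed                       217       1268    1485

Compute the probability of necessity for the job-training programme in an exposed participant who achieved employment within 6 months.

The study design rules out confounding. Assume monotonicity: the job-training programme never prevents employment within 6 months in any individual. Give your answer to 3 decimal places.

PN ≈ 0.343

p₁ = P(outcome | exposed) = 305/1372 = 0.2223
p₀ = P(outcome | unexposed) = 217/1485 = 0.14613
Under exogeneity and monotonicity, PN = (p₁ − p₀)/p₁.
PN = (0.2223 − 0.14613) / 0.2223 ≈ 0.3427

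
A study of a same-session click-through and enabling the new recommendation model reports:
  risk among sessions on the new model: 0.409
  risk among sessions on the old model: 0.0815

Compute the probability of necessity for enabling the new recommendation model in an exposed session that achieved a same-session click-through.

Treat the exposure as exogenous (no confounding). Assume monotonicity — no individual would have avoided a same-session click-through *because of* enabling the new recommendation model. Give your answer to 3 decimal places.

Let p₁ = 0.409, p₀ = 0.0815.
Under exogeneity and monotonicity, PN = (p₁ − p₀) / p₁.
PN = (0.409 − 0.0815) / 0.409 = 0.3275 / 0.409 ≈ 0.8007

PN ≈ 0.801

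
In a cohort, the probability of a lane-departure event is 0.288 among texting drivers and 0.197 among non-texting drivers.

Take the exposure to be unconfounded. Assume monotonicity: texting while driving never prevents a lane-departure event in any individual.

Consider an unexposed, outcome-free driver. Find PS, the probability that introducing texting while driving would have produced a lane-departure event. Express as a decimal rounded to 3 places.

Let p₁ = 0.288, p₀ = 0.197.
Under exogeneity and monotonicity, PS = (p₁ − p₀) / (1 − p₀).
PS = (0.288 − 0.197) / (1 − 0.197) = 0.091 / 0.803 ≈ 0.1133

PS ≈ 0.113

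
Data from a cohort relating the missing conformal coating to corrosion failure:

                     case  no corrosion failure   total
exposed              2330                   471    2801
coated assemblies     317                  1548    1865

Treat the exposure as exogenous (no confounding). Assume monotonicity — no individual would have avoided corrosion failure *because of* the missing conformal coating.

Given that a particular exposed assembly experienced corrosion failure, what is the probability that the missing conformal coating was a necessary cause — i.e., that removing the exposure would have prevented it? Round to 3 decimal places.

PN ≈ 0.796

p₁ = P(outcome | exposed) = 2330/2801 = 0.83185
p₀ = P(outcome | unexposed) = 317/1865 = 0.16997
Under exogeneity and monotonicity, PN = (p₁ − p₀)/p₁.
PN = (0.83185 − 0.16997) / 0.83185 ≈ 0.7957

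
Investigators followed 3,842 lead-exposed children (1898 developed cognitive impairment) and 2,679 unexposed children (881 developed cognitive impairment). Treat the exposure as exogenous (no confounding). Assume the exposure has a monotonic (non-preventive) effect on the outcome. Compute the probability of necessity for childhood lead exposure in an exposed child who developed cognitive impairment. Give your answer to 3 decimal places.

PN ≈ 0.334

p₁ = P(outcome | exposed) = 1898/3842 = 0.49401
p₀ = P(outcome | unexposed) = 881/2679 = 0.32885
Under exogeneity and monotonicity, PN = (p₁ − p₀) / p₁.
PN = (0.49401 − 0.32885) / 0.49401 = 0.16516 / 0.49401 ≈ 0.3343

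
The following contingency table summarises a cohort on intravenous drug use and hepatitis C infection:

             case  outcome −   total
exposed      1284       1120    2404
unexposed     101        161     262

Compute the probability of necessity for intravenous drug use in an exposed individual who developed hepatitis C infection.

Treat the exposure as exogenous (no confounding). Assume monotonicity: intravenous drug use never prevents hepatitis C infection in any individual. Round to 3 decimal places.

p₁ = P(outcome | exposed) = 1284/2404 = 0.53411
p₀ = P(outcome | unexposed) = 101/262 = 0.3855
Under exogeneity and monotonicity, PN = (p₁ − p₀) / p₁.
PN = (0.53411 − 0.3855) / 0.53411 = 0.14861 / 0.53411 ≈ 0.2782

PN ≈ 0.278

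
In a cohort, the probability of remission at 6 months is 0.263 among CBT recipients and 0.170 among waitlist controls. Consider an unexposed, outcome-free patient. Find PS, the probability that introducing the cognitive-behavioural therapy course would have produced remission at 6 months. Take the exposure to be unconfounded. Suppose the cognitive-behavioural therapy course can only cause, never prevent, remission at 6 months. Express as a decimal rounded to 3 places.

PS ≈ 0.112

Let p₁ = 0.263, p₀ = 0.17.
Under exogeneity and monotonicity, PS = (p₁ − p₀) / (1 − p₀).
PS = (0.263 − 0.17) / (1 − 0.17) = 0.093 / 0.83 ≈ 0.1120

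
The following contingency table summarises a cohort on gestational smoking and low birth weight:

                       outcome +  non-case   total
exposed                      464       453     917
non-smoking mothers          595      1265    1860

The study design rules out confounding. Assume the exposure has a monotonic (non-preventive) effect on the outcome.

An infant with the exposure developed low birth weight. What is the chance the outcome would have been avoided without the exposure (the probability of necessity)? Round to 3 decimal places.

PN ≈ 0.368

p₁ = P(outcome | exposed) = 464/917 = 0.506
p₀ = P(outcome | unexposed) = 595/1860 = 0.31989
Under exogeneity and monotonicity, PN = (p₁ − p₀)/p₁.
PN = (0.506 − 0.31989) / 0.506 ≈ 0.3678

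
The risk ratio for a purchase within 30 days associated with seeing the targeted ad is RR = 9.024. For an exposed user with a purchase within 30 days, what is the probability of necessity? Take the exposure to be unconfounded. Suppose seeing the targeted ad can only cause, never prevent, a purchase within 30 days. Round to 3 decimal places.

Under exogeneity and monotonicity, PN = (RR − 1) / RR = 1 − 1/RR.
PN = (9.024 − 1) / 9.024 = 8.024 / 9.024 ≈ 0.8892

PN ≈ 0.889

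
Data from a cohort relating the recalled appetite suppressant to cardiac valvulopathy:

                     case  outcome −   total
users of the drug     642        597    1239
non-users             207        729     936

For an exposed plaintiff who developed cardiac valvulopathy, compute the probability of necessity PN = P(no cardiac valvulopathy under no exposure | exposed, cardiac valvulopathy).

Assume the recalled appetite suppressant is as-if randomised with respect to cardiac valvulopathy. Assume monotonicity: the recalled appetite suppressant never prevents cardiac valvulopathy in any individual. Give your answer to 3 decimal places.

PN ≈ 0.573

p₁ = P(outcome | exposed) = 642/1239 = 0.51816
p₀ = P(outcome | unexposed) = 207/936 = 0.22115
Under exogeneity and monotonicity, PN = (p₁ − p₀)/p₁.
PN = (0.51816 − 0.22115) / 0.51816 ≈ 0.5732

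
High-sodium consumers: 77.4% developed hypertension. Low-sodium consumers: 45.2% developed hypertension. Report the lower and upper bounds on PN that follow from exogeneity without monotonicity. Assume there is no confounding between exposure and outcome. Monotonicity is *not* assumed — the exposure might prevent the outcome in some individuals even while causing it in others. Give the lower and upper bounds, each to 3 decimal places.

0.416 ≤ PN ≤ 0.708

p₁ = 0.774, p₀ = 0.452.
Under exogeneity alone the bounds on PN are max{0,(p₁−p₀)/p₁} ≤ PN ≤ min{1,(1−p₀)/p₁}.
  lower = (p₁ − p₀)/p₁ = 0.322 / 0.774 ≈ 0.4160
  upper = min{1, (1 − p₀)/p₁} = 0.548 / 0.774 ≈ 0.7080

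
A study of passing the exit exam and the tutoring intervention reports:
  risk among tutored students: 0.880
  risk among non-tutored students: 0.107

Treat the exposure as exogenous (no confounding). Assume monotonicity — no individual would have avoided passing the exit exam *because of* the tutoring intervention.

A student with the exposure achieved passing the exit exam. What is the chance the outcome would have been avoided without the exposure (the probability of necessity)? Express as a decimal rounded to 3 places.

Let p₁ = 0.88, p₀ = 0.107.
Under exogeneity and monotonicity, PN = (p₁ − p₀) / p₁.
PN = (0.88 − 0.107) / 0.88 = 0.773 / 0.88 ≈ 0.8784

PN ≈ 0.878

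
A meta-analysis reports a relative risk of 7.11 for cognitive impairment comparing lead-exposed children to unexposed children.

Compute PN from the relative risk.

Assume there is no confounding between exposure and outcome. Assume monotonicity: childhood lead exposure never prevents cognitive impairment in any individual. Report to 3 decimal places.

PN ≈ 0.859

Under exogeneity and monotonicity, PN = (RR − 1) / RR = 1 − 1/RR.
PN = (7.11 − 1) / 7.11 = 6.11 / 7.11 ≈ 0.8594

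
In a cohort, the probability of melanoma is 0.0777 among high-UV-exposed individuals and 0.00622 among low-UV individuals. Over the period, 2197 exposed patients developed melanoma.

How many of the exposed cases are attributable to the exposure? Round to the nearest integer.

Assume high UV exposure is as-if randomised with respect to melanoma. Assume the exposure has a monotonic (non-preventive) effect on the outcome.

Let p₁ = 0.0777, p₀ = 0.00622.
PN = (p₁ − p₀)/p₁ = (0.0777 − 0.00622) / 0.0777 ≈ 0.91995.
Attributable cases ≈ PN × (exposed cases) = 0.91995 × 2197 ≈ 2021.13.

about 2021 cases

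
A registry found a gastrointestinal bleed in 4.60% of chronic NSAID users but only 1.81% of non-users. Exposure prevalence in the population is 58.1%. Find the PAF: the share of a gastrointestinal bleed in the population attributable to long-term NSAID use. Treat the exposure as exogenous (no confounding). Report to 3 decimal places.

PAF ≈ 0.472

p₁ = 0.046, p₀ = 0.0181.
Overall risk P(Y=1) = π·p₁ + (1−π)·p₀ = 0.581×0.046 + 0.419×0.0181 = 0.03431.
Under exogeneity, PAF = [P(Y=1) − p₀] / P(Y=1).
PAF = (0.03431 − 0.0181) / 0.03431 ≈ 0.4725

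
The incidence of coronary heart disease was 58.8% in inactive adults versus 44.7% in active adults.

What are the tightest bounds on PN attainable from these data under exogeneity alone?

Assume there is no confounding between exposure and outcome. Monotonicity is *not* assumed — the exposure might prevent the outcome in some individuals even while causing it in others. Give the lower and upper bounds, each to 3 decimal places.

p₁ = 0.588, p₀ = 0.447.
Under exogeneity alone the bounds on PN are max{0,(p₁−p₀)/p₁} ≤ PN ≤ min{1,(1−p₀)/p₁}.
  lower = (p₁ − p₀)/p₁ = 0.141 / 0.588 ≈ 0.2398
  upper = min{1, (1 − p₀)/p₁} = 0.553 / 0.588 ≈ 0.9405

0.240 ≤ PN ≤ 0.940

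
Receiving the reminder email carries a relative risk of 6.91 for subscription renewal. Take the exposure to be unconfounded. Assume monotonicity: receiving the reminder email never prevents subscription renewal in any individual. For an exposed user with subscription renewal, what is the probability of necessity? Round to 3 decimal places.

PN ≈ 0.855

Under exogeneity and monotonicity, PN = (RR − 1) / RR = 1 − 1/RR.
PN = (6.91 − 1) / 6.91 = 5.91 / 6.91 ≈ 0.8553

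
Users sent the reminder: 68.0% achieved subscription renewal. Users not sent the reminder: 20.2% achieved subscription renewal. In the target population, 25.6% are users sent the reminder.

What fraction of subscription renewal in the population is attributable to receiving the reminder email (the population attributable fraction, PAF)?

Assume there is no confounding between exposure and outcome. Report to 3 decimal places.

PAF ≈ 0.377

p₁ = 0.68, p₀ = 0.202.
Overall risk P(Y=1) = π·p₁ + (1−π)·p₀ = 0.256×0.68 + 0.744×0.202 = 0.32437.
Under exogeneity, PAF = [P(Y=1) − p₀] / P(Y=1).
PAF = (0.32437 − 0.202) / 0.32437 ≈ 0.3773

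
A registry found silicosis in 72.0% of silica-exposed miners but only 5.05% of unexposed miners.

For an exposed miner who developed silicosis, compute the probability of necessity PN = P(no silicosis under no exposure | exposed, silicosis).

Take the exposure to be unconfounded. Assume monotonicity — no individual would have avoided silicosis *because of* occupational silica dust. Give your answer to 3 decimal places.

PN ≈ 0.930

p₁ = 0.72, p₀ = 0.0505.
Under exogeneity and monotonicity, PN = (p₁ − p₀) / p₁.
PN = (0.72 − 0.0505) / 0.72 = 0.6695 / 0.72 ≈ 0.9299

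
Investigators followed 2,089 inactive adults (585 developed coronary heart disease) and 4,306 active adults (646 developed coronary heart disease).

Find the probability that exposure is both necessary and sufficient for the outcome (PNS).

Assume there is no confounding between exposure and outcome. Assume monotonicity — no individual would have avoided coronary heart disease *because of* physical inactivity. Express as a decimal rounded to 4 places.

p₁ = P(outcome | exposed) = 585/2089 = 0.28004
p₀ = P(outcome | unexposed) = 646/4306 = 0.15002
Under exogeneity and monotonicity, PNS = p₁ − p₀.
PNS = 0.28004 − 0.15002 = 0.13002

PNS ≈ 0.1300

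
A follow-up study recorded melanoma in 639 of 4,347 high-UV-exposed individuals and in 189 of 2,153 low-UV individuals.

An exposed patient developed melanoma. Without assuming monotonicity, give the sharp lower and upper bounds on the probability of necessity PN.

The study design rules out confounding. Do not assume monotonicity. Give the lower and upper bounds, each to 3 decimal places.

p₁ = P(outcome | exposed) = 639/4347 = 0.147
p₀ = P(outcome | unexposed) = 189/2153 = 0.087784
Under exogeneity alone the bounds on PN are max{0,(p₁−p₀)/p₁} ≤ PN ≤ min{1,(1−p₀)/p₁}.
  lower = (p₁ − p₀)/p₁ = 0.059213 / 0.147 ≈ 0.4028
  upper = min{1, (1 − p₀)/p₁} = 0.91222 / 0.147 ≈ 6.2056 → capped at 1

0.403 ≤ PN ≤ 1.000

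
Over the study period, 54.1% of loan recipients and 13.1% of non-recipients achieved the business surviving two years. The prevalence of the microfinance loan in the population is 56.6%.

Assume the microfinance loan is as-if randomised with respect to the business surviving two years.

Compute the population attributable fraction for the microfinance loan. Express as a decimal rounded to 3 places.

p₁ = 0.541, p₀ = 0.131.
Overall risk P(Y=1) = π·p₁ + (1−π)·p₀ = 0.566×0.541 + 0.434×0.131 = 0.36306.
Under exogeneity, PAF = [P(Y=1) − p₀] / P(Y=1).
PAF = (0.36306 − 0.131) / 0.36306 ≈ 0.6392

PAF ≈ 0.639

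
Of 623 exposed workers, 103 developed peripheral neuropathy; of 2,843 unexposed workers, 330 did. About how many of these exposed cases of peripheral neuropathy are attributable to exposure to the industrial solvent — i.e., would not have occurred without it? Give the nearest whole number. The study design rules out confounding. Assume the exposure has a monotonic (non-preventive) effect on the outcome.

p₁ = P(outcome | exposed) = 103/623 = 0.16533
p₀ = P(outcome | unexposed) = 330/2843 = 0.11607
PN = (p₁ − p₀)/p₁ = (0.16533 − 0.11607) / 0.16533 ≈ 0.29792.
Attributable cases ≈ PN × (exposed cases) = 0.29792 × 103 ≈ 30.69.

about 31 cases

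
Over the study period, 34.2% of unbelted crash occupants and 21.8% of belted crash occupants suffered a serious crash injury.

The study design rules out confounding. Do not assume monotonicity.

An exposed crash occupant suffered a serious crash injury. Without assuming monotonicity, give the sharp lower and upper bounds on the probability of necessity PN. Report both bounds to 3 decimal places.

p₁ = 0.342, p₀ = 0.218.
Under exogeneity alone the bounds on PN are max{0,(p₁−p₀)/p₁} ≤ PN ≤ min{1,(1−p₀)/p₁}.
  lower = (p₁ − p₀)/p₁ = 0.124 / 0.342 ≈ 0.3626
  upper = min{1, (1 − p₀)/p₁} = 0.782 / 0.342 ≈ 2.2865 → capped at 1

0.363 ≤ PN ≤ 1.000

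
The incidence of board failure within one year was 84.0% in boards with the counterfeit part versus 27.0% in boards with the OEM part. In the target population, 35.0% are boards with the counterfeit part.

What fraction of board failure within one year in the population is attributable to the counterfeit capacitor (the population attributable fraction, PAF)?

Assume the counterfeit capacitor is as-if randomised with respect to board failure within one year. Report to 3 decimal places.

p₁ = 0.84, p₀ = 0.27.
Overall risk P(Y=1) = π·p₁ + (1−π)·p₀ = 0.35×0.84 + 0.65×0.27 = 0.4695.
Under exogeneity, PAF = [P(Y=1) − p₀] / P(Y=1).
PAF = (0.4695 − 0.27) / 0.4695 ≈ 0.4249

PAF ≈ 0.425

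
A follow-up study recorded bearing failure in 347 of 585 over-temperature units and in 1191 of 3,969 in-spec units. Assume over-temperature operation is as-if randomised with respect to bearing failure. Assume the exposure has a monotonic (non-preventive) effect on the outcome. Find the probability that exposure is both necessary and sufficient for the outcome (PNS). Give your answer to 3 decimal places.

p₁ = P(outcome | exposed) = 347/585 = 0.59316
p₀ = P(outcome | unexposed) = 1191/3969 = 0.30008
Under exogeneity and monotonicity, PNS = p₁ − p₀.
PNS = 0.59316 − 0.30008 = 0.29309

PNS ≈ 0.293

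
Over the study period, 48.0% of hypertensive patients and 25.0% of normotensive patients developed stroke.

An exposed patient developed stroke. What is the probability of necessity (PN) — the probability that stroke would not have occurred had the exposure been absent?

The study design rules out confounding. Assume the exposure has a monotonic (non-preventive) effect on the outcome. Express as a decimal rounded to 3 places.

PN ≈ 0.479

p₁ = 0.48, p₀ = 0.25.
Under exogeneity and monotonicity, PN = (p₁ − p₀) / p₁.
PN = (0.48 − 0.25) / 0.48 = 0.23 / 0.48 ≈ 0.4792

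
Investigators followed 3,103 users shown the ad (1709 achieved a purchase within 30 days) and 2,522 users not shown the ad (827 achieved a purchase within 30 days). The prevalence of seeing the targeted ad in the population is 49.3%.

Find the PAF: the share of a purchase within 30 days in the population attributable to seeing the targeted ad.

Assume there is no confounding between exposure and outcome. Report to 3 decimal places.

PAF ≈ 0.251

p₁ = P(outcome | exposed) = 1709/3103 = 0.55076
p₀ = P(outcome | unexposed) = 827/2522 = 0.32791
Overall risk P(Y=1) = π·p₁ + (1−π)·p₀ = 0.493×0.55076 + 0.507×0.32791 = 0.43778.
Under exogeneity, PAF = [P(Y=1) − p₀] / P(Y=1).
PAF = (0.43778 − 0.32791) / 0.43778 ≈ 0.2510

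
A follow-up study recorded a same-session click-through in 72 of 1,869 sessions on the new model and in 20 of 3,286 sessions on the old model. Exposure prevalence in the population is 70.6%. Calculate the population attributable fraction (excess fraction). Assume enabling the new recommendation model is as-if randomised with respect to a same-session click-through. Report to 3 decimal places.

p₁ = P(outcome | exposed) = 72/1869 = 0.038523
p₀ = P(outcome | unexposed) = 20/3286 = 0.0060864
Overall risk P(Y=1) = π·p₁ + (1−π)·p₀ = 0.706×0.038523 + 0.294×0.0060864 = 0.028987.
Under exogeneity, PAF = [P(Y=1) − p₀] / P(Y=1).
PAF = (0.028987 − 0.0060864) / 0.028987 ≈ 0.7900

PAF ≈ 0.790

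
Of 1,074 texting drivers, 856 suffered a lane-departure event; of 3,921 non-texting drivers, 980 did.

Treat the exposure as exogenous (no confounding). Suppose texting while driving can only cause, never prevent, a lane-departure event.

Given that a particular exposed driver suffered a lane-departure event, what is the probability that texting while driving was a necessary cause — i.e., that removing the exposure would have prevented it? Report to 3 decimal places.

p₁ = P(outcome | exposed) = 856/1074 = 0.79702
p₀ = P(outcome | unexposed) = 980/3921 = 0.24994
Under exogeneity and monotonicity, PN = (p₁ − p₀) / p₁.
PN = (0.79702 − 0.24994) / 0.79702 = 0.54708 / 0.79702 ≈ 0.6864

PN ≈ 0.686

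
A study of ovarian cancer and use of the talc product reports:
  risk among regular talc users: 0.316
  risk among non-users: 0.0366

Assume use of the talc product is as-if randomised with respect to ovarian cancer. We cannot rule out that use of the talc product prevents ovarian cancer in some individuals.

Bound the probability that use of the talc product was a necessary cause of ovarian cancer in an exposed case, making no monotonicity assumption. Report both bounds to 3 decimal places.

0.884 ≤ PN ≤ 1.000

Let p₁ = 0.316, p₀ = 0.0366.
Under exogeneity alone the bounds on PN are max{0,(p₁−p₀)/p₁} ≤ PN ≤ min{1,(1−p₀)/p₁}.
  lower = (p₁ − p₀)/p₁ = 0.2794 / 0.316 ≈ 0.8842
  upper = min{1, (1 − p₀)/p₁} = 0.9634 / 0.316 ≈ 3.0487 → capped at 1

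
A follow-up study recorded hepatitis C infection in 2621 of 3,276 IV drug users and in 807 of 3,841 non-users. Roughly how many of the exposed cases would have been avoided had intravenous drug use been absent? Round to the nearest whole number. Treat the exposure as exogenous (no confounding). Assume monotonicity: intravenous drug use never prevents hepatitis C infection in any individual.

p₁ = P(outcome | exposed) = 2621/3276 = 0.80006
p₀ = P(outcome | unexposed) = 807/3841 = 0.2101
PN = (p₁ − p₀)/p₁ = (0.80006 − 0.2101) / 0.80006 ≈ 0.73739.
Attributable cases ≈ PN × (exposed cases) = 0.73739 × 2621 ≈ 1932.71.

about 1933 cases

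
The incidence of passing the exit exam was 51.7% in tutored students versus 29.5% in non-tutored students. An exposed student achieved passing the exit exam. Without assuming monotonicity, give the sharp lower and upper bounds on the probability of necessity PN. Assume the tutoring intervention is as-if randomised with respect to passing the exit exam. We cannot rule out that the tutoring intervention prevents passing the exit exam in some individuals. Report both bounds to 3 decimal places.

0.429 ≤ PN ≤ 1.000

p₁ = 0.517, p₀ = 0.295.
Under exogeneity alone the bounds on PN are max{0,(p₁−p₀)/p₁} ≤ PN ≤ min{1,(1−p₀)/p₁}.
  lower = (p₁ − p₀)/p₁ = 0.222 / 0.517 ≈ 0.4294
  upper = min{1, (1 − p₀)/p₁} = 0.705 / 0.517 ≈ 1.3636 → capped at 1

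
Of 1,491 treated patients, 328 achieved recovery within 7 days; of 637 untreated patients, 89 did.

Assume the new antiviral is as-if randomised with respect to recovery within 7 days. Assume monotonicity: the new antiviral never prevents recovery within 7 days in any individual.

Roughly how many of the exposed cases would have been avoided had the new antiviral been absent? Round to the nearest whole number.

about 120 cases

p₁ = P(outcome | exposed) = 328/1491 = 0.21999
p₀ = P(outcome | unexposed) = 89/637 = 0.13972
PN = (p₁ − p₀)/p₁ = (0.21999 − 0.13972) / 0.21999 ≈ 0.36488.
Attributable cases ≈ PN × (exposed cases) = 0.36488 × 328 ≈ 119.68.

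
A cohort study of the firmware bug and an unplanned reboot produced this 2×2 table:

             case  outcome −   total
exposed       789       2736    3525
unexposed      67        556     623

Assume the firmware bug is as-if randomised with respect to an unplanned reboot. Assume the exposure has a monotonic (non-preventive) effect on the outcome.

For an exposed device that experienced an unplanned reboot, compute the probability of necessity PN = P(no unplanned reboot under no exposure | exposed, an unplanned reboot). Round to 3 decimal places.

PN ≈ 0.520

p₁ = P(outcome | exposed) = 789/3525 = 0.22383
p₀ = P(outcome | unexposed) = 67/623 = 0.10754
Under exogeneity and monotonicity, PN = (p₁ − p₀)/p₁.
PN = (0.22383 − 0.10754) / 0.22383 ≈ 0.5195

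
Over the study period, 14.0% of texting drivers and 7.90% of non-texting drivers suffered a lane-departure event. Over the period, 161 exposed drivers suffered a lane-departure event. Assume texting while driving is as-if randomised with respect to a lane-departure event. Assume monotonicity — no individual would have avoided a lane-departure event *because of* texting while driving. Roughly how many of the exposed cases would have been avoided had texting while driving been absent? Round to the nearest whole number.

about 70 cases

p₁ = 0.14, p₀ = 0.079.
PN = (p₁ − p₀)/p₁ = (0.14 − 0.079) / 0.14 ≈ 0.43571.
Attributable cases ≈ PN × (exposed cases) = 0.43571 × 161 ≈ 70.15.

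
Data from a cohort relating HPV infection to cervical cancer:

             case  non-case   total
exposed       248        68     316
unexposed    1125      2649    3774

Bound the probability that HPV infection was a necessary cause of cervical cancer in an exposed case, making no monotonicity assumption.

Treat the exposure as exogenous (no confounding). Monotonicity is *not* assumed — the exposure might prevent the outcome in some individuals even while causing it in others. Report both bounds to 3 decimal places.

0.620 ≤ PN ≤ 0.894

p₁ = P(outcome | exposed) = 248/316 = 0.78481
p₀ = P(outcome | unexposed) = 1125/3774 = 0.29809
Under exogeneity alone the bounds on PN are max{0,(p₁−p₀)/p₁} ≤ PN ≤ min{1,(1−p₀)/p₁}.
  lower = (p₁ − p₀)/p₁ = 0.48672 / 0.78481 ≈ 0.6202
  upper = min{1, (1 − p₀)/p₁} = 0.70191 / 0.78481 ≈ 0.8944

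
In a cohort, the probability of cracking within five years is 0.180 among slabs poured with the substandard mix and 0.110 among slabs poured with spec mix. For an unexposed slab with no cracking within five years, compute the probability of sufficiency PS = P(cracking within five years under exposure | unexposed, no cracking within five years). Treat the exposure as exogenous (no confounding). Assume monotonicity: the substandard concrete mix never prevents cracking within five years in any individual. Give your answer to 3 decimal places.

Let p₁ = 0.18, p₀ = 0.11.
Under exogeneity and monotonicity, PS = (p₁ − p₀) / (1 − p₀).
PS = (0.18 − 0.11) / (1 − 0.11) = 0.07 / 0.89 ≈ 0.0787

PS ≈ 0.079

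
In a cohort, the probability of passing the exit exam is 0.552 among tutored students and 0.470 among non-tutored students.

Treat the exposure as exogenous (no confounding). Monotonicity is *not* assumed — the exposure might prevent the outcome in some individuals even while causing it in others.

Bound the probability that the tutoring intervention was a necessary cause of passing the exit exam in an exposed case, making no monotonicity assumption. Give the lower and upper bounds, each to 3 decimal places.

0.149 ≤ PN ≤ 0.960

Let p₁ = 0.552, p₀ = 0.47.
Under exogeneity alone the bounds on PN are max{0,(p₁−p₀)/p₁} ≤ PN ≤ min{1,(1−p₀)/p₁}.
  lower = (p₁ − p₀)/p₁ = 0.082 / 0.552 ≈ 0.1486
  upper = min{1, (1 − p₀)/p₁} = 0.53 / 0.552 ≈ 0.9601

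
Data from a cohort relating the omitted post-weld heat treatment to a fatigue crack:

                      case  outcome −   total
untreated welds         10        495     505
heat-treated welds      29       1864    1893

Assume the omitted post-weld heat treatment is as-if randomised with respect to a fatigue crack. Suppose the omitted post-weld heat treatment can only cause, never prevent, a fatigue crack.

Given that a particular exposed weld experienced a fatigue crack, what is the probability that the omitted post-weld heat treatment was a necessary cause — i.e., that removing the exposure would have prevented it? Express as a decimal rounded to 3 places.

PN ≈ 0.226

p₁ = P(outcome | exposed) = 10/505 = 0.019802
p₀ = P(outcome | unexposed) = 29/1893 = 0.01532
Under exogeneity and monotonicity, PN = (p₁ − p₀) / p₁.
PN = (0.019802 − 0.01532) / 0.019802 = 0.0044824 / 0.019802 ≈ 0.2264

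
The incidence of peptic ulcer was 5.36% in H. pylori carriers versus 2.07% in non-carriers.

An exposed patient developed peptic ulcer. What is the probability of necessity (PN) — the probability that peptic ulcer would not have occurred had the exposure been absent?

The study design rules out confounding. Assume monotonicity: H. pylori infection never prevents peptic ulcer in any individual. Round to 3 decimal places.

PN ≈ 0.614

p₁ = 0.0536, p₀ = 0.0207.
Under exogeneity and monotonicity, PN = (p₁ − p₀) / p₁.
PN = (0.0536 − 0.0207) / 0.0536 = 0.0329 / 0.0536 ≈ 0.6138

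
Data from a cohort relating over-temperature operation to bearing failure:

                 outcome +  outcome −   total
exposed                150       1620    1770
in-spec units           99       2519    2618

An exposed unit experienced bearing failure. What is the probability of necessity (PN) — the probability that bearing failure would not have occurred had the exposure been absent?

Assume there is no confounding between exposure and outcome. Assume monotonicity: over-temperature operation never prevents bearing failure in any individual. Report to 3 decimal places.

PN ≈ 0.554

p₁ = P(outcome | exposed) = 150/1770 = 0.084746
p₀ = P(outcome | unexposed) = 99/2618 = 0.037815
Under exogeneity and monotonicity, PN = (p₁ − p₀) / p₁.
PN = (0.084746 − 0.037815) / 0.084746 = 0.046931 / 0.084746 ≈ 0.5538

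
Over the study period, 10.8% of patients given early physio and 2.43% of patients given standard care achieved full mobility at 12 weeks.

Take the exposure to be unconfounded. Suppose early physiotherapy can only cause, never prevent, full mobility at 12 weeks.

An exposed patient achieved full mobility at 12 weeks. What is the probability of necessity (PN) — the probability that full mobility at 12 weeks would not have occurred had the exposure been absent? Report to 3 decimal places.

PN ≈ 0.775

p₁ = 0.108, p₀ = 0.0243.
Under exogeneity and monotonicity, PN = (p₁ − p₀) / p₁.
PN = (0.108 − 0.0243) / 0.108 = 0.0837 / 0.108 ≈ 0.7750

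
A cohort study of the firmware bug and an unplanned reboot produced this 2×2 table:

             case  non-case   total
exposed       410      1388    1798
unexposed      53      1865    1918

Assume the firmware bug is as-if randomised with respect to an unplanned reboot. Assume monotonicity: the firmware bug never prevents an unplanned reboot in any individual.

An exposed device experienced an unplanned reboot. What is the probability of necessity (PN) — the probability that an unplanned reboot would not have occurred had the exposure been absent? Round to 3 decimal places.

PN ≈ 0.879

p₁ = P(outcome | exposed) = 410/1798 = 0.22803
p₀ = P(outcome | unexposed) = 53/1918 = 0.027633
Under exogeneity and monotonicity, PN = (p₁ − p₀)/p₁.
PN = (0.22803 − 0.027633) / 0.22803 ≈ 0.8788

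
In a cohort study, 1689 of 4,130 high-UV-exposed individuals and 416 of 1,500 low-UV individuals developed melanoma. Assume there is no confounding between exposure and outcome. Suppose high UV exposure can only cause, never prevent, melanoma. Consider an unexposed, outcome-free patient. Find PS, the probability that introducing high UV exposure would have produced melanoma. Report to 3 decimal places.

p₁ = P(outcome | exposed) = 1689/4130 = 0.40896
p₀ = P(outcome | unexposed) = 416/1500 = 0.27733
Under exogeneity and monotonicity, PS = (p₁ − p₀) / (1 − p₀).
PS = (0.40896 − 0.27733) / (1 − 0.27733) = 0.13163 / 0.72267 ≈ 0.1821

PS ≈ 0.182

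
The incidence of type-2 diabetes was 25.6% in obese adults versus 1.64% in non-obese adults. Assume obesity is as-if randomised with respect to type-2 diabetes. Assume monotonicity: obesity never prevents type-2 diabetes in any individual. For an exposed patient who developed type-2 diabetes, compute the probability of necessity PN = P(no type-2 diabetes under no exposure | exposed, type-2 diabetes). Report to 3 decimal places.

PN ≈ 0.936

p₁ = 0.256, p₀ = 0.0164.
Under exogeneity and monotonicity, PN = (p₁ − p₀) / p₁.
PN = (0.256 − 0.0164) / 0.256 = 0.2396 / 0.256 ≈ 0.9359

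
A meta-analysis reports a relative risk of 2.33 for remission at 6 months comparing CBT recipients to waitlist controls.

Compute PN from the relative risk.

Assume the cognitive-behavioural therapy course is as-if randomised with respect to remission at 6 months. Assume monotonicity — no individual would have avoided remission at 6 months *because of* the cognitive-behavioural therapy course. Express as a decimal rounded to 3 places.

Under exogeneity and monotonicity, PN = (RR − 1) / RR = 1 − 1/RR.
PN = (2.33 − 1) / 2.33 = 1.33 / 2.33 ≈ 0.5708

PN ≈ 0.571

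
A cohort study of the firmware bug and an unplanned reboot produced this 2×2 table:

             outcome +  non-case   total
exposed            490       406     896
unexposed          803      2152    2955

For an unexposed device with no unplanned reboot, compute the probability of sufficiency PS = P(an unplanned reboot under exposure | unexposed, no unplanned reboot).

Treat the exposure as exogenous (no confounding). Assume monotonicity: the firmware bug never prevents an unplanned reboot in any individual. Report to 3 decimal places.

PS ≈ 0.378

p₁ = P(outcome | exposed) = 490/896 = 0.54688
p₀ = P(outcome | unexposed) = 803/2955 = 0.27174
Under exogeneity and monotonicity, PS = (p₁ − p₀)/(1 − p₀).
PS = (0.54688 − 0.27174) / 0.72826 ≈ 0.3778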